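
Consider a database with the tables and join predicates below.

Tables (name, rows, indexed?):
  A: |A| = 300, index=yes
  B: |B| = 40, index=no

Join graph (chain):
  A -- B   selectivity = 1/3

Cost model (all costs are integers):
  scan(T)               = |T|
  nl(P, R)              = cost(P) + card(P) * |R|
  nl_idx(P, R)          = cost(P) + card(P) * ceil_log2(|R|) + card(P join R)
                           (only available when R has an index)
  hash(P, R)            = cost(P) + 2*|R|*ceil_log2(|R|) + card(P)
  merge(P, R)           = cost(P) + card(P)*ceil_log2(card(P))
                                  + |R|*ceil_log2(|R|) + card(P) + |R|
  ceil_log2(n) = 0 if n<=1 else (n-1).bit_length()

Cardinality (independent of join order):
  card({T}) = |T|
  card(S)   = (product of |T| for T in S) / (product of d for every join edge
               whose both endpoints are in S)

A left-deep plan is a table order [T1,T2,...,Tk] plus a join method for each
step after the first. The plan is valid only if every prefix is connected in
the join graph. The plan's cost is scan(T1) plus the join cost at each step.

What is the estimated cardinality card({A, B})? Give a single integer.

Tables in S: A(300), B(40)
Edges inside S: A-B(d=3)
numerator = 300 * 40 = 12000
denominator = 3 = 3
card(S) = 12000 / 3 = 4000

4000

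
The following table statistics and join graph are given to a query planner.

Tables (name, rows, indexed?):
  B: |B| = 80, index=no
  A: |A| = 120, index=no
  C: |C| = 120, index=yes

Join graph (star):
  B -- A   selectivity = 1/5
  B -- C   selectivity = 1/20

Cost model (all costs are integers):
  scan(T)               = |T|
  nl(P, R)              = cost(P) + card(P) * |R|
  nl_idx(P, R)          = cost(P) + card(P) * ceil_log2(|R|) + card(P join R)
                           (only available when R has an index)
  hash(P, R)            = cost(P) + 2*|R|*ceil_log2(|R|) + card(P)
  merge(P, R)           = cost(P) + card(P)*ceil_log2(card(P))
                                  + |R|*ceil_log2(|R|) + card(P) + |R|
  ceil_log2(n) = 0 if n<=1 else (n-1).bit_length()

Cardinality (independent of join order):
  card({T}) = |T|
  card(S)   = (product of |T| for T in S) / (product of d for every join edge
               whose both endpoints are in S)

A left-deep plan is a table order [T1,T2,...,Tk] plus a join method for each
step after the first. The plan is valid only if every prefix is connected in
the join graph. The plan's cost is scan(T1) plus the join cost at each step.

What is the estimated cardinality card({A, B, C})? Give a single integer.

Tables in S: A(120), B(80), C(120)
Edges inside S: B-A(d=5), B-C(d=20)
numerator = 120 * 80 * 120 = 1152000
denominator = 5 * 20 = 100
card(S) = 1152000 / 100 = 11520

11520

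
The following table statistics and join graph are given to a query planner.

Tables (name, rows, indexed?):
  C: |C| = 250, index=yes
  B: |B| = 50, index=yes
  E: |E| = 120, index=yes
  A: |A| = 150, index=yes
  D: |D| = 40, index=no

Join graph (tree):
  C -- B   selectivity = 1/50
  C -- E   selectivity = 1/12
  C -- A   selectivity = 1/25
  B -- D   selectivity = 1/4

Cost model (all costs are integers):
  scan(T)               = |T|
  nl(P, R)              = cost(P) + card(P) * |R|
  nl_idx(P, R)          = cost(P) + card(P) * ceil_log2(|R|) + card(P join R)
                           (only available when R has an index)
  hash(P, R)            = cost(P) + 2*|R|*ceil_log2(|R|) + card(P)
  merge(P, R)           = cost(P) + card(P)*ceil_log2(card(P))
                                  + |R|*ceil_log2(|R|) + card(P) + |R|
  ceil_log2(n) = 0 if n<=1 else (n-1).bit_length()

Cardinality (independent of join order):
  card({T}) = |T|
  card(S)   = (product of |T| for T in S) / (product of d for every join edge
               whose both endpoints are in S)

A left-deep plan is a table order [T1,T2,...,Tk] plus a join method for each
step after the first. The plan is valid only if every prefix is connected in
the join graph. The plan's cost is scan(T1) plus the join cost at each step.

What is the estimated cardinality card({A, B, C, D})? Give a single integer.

Tables in S: A(150), B(50), C(250), D(40)
Edges inside S: C-B(d=50), C-A(d=25), B-D(d=4)
numerator = 150 * 50 * 250 * 40 = 75000000
denominator = 50 * 25 * 4 = 5000
card(S) = 75000000 / 5000 = 15000

15000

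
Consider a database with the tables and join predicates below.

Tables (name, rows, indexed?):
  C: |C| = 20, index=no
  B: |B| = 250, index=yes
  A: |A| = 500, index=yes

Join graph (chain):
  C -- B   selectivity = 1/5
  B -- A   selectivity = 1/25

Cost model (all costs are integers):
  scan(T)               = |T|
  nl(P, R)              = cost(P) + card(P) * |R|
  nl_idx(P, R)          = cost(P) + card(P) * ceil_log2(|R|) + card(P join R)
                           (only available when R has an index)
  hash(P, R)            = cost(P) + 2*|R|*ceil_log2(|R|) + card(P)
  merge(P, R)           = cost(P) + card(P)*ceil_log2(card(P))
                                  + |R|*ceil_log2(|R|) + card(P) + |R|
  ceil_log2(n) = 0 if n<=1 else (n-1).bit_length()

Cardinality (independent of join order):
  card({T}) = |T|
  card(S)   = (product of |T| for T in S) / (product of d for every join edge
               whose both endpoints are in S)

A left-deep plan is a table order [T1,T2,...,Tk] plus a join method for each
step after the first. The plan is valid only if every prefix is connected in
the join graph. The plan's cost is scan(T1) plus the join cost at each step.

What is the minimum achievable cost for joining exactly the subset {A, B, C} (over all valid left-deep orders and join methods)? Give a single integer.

10200

Selinger DP over subsets of {A,B,C}:
  {C}: scan cost=20, card=20
  {B}: scan cost=250, card=250
  {A}: scan cost=500, card=500
  {BC}: card=1000; try (C,hash)→700, (B,nl_idx)→1180, (B,merge)→2390, (C,merge)→2620, (B,hash)→4040, (B,nl)→5020 …(+1); best=700 via (C,hash)
  {AB}: card=5000; try (B,hash)→5000, (A,merge)→7500, (A,nl_idx)→7500, (B,merge)→7750, (B,nl_idx)→9500, (A,hash)→9500 …(+2); best=5000 via (B,hash)
  {ABC}: card=20000; try (C,hash)→10200, (A,hash)→10700, (A,merge)→16700, (A,nl_idx)→29700, (C,merge)→75120, (C,nl)→105000 …(+1); best=10200 via (C,hash)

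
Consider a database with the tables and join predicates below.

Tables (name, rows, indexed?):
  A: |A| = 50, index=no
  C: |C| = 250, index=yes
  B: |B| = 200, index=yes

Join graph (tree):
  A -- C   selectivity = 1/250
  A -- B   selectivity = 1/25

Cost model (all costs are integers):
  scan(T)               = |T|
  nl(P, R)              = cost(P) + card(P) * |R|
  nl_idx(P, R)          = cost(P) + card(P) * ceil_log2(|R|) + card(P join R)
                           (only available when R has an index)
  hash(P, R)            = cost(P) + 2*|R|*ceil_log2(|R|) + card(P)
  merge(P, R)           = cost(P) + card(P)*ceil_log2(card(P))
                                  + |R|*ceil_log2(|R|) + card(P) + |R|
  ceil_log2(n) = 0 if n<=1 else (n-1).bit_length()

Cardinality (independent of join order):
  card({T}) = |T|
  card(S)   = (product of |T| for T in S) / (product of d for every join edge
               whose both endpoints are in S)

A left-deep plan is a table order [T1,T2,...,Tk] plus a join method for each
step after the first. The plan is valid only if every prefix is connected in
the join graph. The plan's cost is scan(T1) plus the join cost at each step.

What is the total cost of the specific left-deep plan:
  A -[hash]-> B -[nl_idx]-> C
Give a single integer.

step 1: scan A: cost=50, card=50
step 2: join B via hash
    card(P join B) = 50*200/(25) = 400
    cost = 50 + 2*200*8 + 50 = 3300
step 3: join C via nl_idx
    card(P join C) = 400*250/(250) = 400
    cost = 3300 + 400*8 + 400 = 6900

6900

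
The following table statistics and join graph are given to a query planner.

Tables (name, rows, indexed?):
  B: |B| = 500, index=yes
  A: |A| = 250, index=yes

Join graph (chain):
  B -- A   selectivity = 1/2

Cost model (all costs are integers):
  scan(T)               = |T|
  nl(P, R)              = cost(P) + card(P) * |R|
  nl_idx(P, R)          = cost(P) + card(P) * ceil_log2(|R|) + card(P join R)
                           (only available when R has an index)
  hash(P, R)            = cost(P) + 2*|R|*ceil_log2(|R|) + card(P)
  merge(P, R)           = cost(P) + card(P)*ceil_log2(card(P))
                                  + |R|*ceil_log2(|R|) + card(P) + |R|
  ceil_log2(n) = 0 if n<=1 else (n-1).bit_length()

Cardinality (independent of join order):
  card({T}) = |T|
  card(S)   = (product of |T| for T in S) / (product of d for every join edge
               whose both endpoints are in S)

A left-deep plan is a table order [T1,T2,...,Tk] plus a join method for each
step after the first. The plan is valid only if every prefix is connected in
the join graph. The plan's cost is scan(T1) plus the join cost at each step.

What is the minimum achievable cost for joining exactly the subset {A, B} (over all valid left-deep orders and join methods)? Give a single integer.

5000

Selinger DP over subsets of {A,B}:
  {B}: scan cost=500, card=500
  {A}: scan cost=250, card=250
  {AB}: card=62500; try (A,hash)→5000, (B,merge)→7500, (A,merge)→7750, (B,hash)→9500, (B,nl_idx)→65000, (A,nl_idx)→67000 …(+2); best=5000 via (A,hash)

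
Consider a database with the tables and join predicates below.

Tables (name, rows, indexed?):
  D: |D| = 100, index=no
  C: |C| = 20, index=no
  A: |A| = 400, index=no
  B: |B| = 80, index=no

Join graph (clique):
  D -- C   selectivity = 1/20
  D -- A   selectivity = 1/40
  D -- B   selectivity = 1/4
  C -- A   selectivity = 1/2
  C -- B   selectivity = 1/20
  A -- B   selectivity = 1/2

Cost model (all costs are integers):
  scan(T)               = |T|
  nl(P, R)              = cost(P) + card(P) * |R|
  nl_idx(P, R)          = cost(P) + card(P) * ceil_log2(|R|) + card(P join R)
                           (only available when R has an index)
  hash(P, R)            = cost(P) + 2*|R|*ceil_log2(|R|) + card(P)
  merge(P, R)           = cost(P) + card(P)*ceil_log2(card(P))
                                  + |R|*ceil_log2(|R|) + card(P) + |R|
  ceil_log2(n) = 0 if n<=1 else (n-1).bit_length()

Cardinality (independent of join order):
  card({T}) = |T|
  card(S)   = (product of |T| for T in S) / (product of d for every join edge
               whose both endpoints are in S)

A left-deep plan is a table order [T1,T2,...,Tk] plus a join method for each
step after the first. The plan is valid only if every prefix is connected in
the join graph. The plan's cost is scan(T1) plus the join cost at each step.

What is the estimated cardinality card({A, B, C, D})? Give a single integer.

250

Tables in S: A(400), B(80), C(20), D(100)
Edges inside S: D-C(d=20), D-A(d=40), D-B(d=4), C-A(d=2), C-B(d=20), A-B(d=2)
numerator = 400 * 80 * 20 * 100 = 64000000
denominator = 20 * 40 * 4 * 2 * 20 * 2 = 256000
card(S) = 64000000 / 256000 = 250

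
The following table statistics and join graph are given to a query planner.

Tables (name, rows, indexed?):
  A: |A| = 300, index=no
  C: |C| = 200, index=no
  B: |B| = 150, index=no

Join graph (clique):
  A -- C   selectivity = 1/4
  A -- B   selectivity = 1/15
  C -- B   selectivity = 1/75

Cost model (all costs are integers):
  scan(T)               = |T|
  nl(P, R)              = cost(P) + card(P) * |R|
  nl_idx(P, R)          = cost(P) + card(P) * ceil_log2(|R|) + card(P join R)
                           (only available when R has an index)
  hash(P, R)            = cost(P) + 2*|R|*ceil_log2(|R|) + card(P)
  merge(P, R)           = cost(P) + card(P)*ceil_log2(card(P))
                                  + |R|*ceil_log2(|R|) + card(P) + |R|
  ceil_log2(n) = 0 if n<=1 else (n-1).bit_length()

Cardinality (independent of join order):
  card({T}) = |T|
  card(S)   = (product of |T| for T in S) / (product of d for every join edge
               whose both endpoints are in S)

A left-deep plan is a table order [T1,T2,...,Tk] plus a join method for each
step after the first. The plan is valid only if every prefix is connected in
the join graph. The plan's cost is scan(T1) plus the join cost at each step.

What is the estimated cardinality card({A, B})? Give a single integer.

Tables in S: A(300), B(150)
Edges inside S: A-B(d=15)
numerator = 300 * 150 = 45000
denominator = 15 = 15
card(S) = 45000 / 15 = 3000

3000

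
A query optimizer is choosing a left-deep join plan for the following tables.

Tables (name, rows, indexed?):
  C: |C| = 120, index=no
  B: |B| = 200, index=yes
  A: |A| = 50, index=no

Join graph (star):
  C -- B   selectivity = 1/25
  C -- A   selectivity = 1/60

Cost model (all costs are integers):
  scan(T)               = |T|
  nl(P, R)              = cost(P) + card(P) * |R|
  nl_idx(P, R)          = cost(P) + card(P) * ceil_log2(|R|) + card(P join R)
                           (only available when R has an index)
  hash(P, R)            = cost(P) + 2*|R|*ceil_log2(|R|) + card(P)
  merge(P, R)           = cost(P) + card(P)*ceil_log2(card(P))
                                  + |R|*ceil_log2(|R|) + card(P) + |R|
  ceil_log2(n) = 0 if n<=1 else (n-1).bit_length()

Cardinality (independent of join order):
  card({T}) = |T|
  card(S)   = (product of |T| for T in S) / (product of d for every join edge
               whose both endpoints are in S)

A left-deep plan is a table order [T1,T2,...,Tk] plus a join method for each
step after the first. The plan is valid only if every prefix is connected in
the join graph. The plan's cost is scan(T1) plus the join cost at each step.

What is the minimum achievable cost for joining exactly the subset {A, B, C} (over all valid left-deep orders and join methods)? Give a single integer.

Selinger DP over subsets of {A,B,C}:
  {C}: scan cost=120, card=120
  {B}: scan cost=200, card=200
  {A}: scan cost=50, card=50
  {BC}: card=960; try (B,nl_idx)→2040, (C,hash)→2080, (B,merge)→2880, (C,merge)→2960, (B,hash)→3440, (B,nl)→24120 …(+1); best=2040 via (B,nl_idx)
  {AC}: card=100; try (A,hash)→840, (C,merge)→1360, (A,merge)→1430, (C,hash)→1780, (C,nl)→6050, (A,nl)→6120; best=840 via (A,hash)
  {ABC}: card=800; try (B,nl_idx)→2440, (B,merge)→3440, (A,hash)→3600, (B,hash)→4140, (A,merge)→12950, (B,nl)→20840 …(+1); best=2440 via (B,nl_idx)

2440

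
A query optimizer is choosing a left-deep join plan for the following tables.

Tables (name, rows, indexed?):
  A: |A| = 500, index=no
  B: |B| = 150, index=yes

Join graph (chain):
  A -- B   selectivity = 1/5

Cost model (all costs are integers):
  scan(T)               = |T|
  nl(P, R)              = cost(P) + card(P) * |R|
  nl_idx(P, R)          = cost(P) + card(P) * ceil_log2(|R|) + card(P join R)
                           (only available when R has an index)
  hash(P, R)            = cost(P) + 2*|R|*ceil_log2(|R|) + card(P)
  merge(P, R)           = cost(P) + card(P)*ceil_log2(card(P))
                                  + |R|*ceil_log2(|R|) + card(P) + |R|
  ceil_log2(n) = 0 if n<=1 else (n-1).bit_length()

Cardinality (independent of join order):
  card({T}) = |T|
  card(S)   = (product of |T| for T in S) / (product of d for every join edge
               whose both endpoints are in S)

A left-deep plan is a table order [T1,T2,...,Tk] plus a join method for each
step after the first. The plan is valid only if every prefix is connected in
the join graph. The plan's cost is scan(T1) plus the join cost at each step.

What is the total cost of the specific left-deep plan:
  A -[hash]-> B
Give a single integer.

3400

step 1: scan A: cost=500, card=500
step 2: join B via hash
    card(P join B) = 500*150/(5) = 15000
    cost = 500 + 2*150*8 + 500 = 3400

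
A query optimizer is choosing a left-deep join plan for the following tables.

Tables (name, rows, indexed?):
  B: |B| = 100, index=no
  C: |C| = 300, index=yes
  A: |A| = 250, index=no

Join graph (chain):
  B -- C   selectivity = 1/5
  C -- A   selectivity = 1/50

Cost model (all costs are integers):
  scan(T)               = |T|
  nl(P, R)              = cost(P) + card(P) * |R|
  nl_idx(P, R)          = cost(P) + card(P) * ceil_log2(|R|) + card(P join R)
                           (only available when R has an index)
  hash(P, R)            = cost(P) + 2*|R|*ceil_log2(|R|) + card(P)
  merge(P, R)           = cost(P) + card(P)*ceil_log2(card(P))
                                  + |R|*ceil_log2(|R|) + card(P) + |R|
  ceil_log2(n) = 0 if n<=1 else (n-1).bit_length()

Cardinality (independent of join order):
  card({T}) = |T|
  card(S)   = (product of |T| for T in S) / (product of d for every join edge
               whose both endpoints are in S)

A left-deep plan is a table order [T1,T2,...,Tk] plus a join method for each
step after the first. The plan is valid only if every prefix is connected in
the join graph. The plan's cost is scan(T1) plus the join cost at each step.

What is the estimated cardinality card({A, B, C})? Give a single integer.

30000

Tables in S: A(250), B(100), C(300)
Edges inside S: B-C(d=5), C-A(d=50)
numerator = 250 * 100 * 300 = 7500000
denominator = 5 * 50 = 250
card(S) = 7500000 / 250 = 30000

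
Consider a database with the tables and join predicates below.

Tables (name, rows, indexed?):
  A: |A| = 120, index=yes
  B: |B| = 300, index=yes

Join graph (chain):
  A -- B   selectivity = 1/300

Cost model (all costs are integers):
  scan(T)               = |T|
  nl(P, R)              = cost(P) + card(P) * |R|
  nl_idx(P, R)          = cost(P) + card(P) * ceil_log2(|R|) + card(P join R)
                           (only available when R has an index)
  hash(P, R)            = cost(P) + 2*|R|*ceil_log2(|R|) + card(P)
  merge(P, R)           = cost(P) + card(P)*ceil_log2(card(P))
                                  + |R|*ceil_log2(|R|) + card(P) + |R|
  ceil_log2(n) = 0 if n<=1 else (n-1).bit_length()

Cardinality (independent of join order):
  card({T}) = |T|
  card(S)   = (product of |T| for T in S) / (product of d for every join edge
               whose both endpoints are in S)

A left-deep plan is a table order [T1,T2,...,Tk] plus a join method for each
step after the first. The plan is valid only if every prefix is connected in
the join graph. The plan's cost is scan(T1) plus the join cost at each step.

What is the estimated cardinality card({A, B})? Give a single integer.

Tables in S: A(120), B(300)
Edges inside S: A-B(d=300)
numerator = 120 * 300 = 36000
denominator = 300 = 300
card(S) = 36000 / 300 = 120

120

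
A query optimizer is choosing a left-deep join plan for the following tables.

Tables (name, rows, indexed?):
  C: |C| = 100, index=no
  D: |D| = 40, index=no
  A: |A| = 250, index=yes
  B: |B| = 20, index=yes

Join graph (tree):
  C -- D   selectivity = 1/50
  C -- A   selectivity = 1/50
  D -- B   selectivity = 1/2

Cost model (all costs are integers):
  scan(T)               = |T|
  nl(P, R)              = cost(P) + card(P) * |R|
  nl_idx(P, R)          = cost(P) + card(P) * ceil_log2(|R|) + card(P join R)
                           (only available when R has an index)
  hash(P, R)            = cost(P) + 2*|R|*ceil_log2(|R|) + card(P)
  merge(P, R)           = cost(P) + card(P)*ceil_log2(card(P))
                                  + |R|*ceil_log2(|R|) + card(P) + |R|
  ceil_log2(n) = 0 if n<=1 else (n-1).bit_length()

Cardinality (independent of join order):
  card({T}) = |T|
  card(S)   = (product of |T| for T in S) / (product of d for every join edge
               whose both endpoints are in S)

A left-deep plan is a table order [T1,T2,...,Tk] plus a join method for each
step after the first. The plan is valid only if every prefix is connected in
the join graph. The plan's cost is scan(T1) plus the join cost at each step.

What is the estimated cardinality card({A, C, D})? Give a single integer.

Tables in S: A(250), C(100), D(40)
Edges inside S: C-D(d=50), C-A(d=50)
numerator = 250 * 100 * 40 = 1000000
denominator = 50 * 50 = 2500
card(S) = 1000000 / 2500 = 400

400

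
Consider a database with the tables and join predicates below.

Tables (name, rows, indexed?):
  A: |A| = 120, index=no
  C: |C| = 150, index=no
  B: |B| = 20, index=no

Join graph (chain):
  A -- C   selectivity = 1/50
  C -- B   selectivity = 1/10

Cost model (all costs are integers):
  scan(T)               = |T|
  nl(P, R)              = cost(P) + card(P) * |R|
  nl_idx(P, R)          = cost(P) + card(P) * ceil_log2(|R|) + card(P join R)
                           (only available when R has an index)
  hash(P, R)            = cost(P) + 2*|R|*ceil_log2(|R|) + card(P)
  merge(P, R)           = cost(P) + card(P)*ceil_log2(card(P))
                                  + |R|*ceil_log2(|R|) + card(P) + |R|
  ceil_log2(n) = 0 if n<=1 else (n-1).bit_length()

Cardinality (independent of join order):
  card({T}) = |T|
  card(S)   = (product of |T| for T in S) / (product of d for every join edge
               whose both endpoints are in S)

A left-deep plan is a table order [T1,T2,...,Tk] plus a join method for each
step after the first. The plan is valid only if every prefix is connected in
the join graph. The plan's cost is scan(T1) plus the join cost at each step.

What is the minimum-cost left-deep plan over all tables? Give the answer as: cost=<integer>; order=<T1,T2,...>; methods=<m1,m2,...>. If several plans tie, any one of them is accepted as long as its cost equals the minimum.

cost=2480; order=C,B,A; methods=hash,hash

Selinger DP (subsets sized 1..n):
  {A}: scan cost=120, card=120
  {C}: scan cost=150, card=150
  {B}: scan cost=20, card=20
  {AC}: card=360; try (A,hash)→1980, (C,merge)→2430, (A,merge)→2460, (C,hash)→2640, (C,nl)→18120, (A,nl)→18150; best=1980 via (A,hash)
  {BC}: card=300; try (B,hash)→500, (C,merge)→1490, (B,merge)→1620, (C,hash)→2440, (C,nl)→3020, (B,nl)→3150; best=500 via (B,hash)
  {ABC}: card=720; try (A,hash)→2480, (B,hash)→2540, (A,merge)→4460, (B,merge)→5700, (B,nl)→9180, (A,nl)→36500; best=2480 via (A,hash)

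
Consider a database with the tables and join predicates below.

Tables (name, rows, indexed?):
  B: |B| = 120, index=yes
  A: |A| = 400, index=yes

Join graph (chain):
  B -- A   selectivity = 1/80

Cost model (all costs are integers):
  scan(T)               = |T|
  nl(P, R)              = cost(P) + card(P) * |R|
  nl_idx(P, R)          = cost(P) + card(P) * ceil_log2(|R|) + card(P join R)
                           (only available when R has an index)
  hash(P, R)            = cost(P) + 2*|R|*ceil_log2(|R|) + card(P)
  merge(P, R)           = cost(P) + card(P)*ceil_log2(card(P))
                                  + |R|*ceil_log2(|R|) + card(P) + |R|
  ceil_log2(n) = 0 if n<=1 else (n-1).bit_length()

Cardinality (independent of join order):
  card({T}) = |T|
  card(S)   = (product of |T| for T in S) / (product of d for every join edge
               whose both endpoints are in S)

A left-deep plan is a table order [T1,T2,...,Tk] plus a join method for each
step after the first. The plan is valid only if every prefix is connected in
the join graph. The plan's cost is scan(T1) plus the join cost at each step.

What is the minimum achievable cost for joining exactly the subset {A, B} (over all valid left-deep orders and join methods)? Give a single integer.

Selinger DP over subsets of {A,B}:
  {B}: scan cost=120, card=120
  {A}: scan cost=400, card=400
  {AB}: card=600; try (A,nl_idx)→1800, (B,hash)→2480, (B,nl_idx)→3800, (A,merge)→5080, (B,merge)→5360, (A,hash)→7440 …(+2); best=1800 via (A,nl_idx)

1800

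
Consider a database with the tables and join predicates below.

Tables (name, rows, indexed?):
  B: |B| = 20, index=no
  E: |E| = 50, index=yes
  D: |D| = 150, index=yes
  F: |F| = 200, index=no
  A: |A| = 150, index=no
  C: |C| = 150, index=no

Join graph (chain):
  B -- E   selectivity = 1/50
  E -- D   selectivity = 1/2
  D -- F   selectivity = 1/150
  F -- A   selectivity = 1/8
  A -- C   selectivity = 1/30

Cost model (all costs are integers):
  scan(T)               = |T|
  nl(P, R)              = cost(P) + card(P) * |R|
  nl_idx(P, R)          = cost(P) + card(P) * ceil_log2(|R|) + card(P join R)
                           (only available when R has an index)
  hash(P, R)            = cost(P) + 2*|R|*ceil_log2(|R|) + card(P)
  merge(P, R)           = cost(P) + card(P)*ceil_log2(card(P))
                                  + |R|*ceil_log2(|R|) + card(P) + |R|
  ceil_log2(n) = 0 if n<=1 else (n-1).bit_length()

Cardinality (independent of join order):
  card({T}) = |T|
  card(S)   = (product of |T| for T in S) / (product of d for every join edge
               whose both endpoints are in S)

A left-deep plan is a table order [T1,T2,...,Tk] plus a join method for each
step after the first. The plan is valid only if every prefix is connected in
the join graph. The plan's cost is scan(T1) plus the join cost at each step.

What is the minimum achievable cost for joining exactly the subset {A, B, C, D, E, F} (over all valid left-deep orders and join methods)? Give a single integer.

50630

Selinger DP over subsets of {A,B,C,D,E,F}:
  {B}: scan cost=20, card=20
  {E}: scan cost=50, card=50
  {D}: scan cost=150, card=150
  {F}: scan cost=200, card=200
  {A}: scan cost=150, card=150
  {C}: scan cost=150, card=150
  {BE}: card=20; try (E,nl_idx)→160, (B,hash)→300, (E,merge)→490, (B,merge)→520, (E,hash)→640, (E,nl)→1020 …(+1); best=160 via (E,nl_idx)
  {DE}: card=3750; try (E,hash)→900, (D,merge)→1750, (E,merge)→1850, (D,hash)→2500, (D,nl_idx)→4200, (E,nl_idx)→4800 …(+2); best=900 via (E,hash)
  {DF}: card=200; try (D,nl_idx)→2000, (D,hash)→2800, (F,merge)→3300, (D,merge)→3350, (F,hash)→3500, (F,nl)→30150 …(+1); best=2000 via (D,nl_idx)
  {AF}: card=3750; try (A,hash)→2800, (F,merge)→3300, (A,merge)→3350, (F,hash)→3500, (F,nl)→30150, (A,nl)→30200; best=2800 via (A,hash)
  {AC}: card=750; try (C,hash)→2700, (A,hash)→2700, (C,merge)→2850, (A,merge)→2850, (C,nl)→22650, (A,nl)→22650; best=2700 via (C,hash)
  {BDE}: card=1500; try (D,merge)→1630, (D,nl_idx)→1820, (D,hash)→2580, (D,nl)→3160, (B,hash)→4850, (B,merge)→49770 …(+1); best=1630 via (D,merge)
  {DEF}: card=5000; try (E,hash)→2800, (E,merge)→4150, (F,hash)→7850, (E,nl_idx)→8200, (E,nl)→12000, (F,merge)→51450 …(+1); best=2800 via (E,hash)
  {ADF}: card=3750; try (A,hash)→4600, (A,merge)→5150, (D,hash)→8950, (A,nl)→32000, (D,nl_idx)→36550, (D,merge)→52900 …(+1); best=4600 via (A,hash)
  {ACF}: card=18750; try (F,hash)→6650, (C,hash)→8950, (F,merge)→12750, (C,merge)→52900, (F,nl)→152700, (C,nl)→565300; best=6650 via (F,hash)
  {BDEF}: card=2000; try (F,hash)→6330, (B,hash)→8000, (F,merge)→21430, (B,merge)→72920, (B,nl)→102800, (F,nl)→301630; best=6330 via (F,hash)
  {ADEF}: card=93750; try (E,hash)→8950, (A,hash)→10200, (E,merge)→53700, (A,merge)→74150, (E,nl_idx)→120850, (E,nl)→192100 …(+1); best=8950 via (E,hash)
  {ACDF}: card=18750; try (C,hash)→10750, (D,hash)→27800, (C,merge)→54700, (D,nl_idx)→175400, (D,merge)→308000, (C,nl)→567100 …(+1); best=10750 via (C,hash)
  {ABDEF}: card=37500; try (A,hash)→10730, (A,merge)→31680, (B,hash)→102900, (A,nl)→306330, (B,merge)→1696570, (B,nl)→1883950; best=10730 via (A,hash)
  {ACDEF}: card=468750; try (E,hash)→30100, (C,hash)→105100, (E,merge)→311100, (E,nl_idx)→592000, (E,nl)→948250, (C,merge)→1697800 …(+1); best=30100 via (E,hash)
  {ABCDEF}: card=187500; try (C,hash)→50630, (B,hash)→499050, (C,merge)→649580, (C,nl)→5635730, (B,nl)→9405100, (B,merge)→9405220; best=50630 via (C,hash)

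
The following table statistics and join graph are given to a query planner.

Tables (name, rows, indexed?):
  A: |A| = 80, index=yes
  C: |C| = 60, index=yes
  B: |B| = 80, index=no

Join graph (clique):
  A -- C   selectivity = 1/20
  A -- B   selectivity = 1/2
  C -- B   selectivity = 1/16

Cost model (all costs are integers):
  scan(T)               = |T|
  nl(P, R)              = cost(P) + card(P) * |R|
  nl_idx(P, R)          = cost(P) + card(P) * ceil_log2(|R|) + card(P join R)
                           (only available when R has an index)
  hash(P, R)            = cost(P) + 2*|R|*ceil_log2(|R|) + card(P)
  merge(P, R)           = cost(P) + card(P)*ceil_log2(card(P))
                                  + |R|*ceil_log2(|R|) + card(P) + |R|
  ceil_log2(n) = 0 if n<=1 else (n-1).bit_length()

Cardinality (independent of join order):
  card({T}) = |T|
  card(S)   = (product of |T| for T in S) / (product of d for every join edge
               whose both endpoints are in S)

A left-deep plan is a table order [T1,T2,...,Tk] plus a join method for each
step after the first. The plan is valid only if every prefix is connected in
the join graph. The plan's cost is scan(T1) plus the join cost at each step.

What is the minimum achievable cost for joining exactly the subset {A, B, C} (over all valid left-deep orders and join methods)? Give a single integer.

2080

Selinger DP over subsets of {A,B,C}:
  {A}: scan cost=80, card=80
  {C}: scan cost=60, card=60
  {B}: scan cost=80, card=80
  {AC}: card=240; try (A,nl_idx)→720, (C,nl_idx)→800, (C,hash)→880, (A,merge)→1120, (C,merge)→1140, (A,hash)→1240 …(+2); best=720 via (A,nl_idx)
  {AB}: card=3200; try (B,hash)→1280, (A,hash)→1280, (B,merge)→1360, (A,merge)→1360, (A,nl_idx)→3840, (B,nl)→6480 …(+1); best=1280 via (B,hash)
  {BC}: card=300; try (C,nl_idx)→860, (C,hash)→880, (B,merge)→1120, (C,merge)→1140, (B,hash)→1240, (B,nl)→4860 …(+1); best=860 via (C,nl_idx)
  {ABC}: card=600; try (B,hash)→2080, (A,hash)→2280, (B,merge)→3520, (A,nl_idx)→3560, (A,merge)→4500, (C,hash)→5200 …(+5); best=2080 via (B,hash)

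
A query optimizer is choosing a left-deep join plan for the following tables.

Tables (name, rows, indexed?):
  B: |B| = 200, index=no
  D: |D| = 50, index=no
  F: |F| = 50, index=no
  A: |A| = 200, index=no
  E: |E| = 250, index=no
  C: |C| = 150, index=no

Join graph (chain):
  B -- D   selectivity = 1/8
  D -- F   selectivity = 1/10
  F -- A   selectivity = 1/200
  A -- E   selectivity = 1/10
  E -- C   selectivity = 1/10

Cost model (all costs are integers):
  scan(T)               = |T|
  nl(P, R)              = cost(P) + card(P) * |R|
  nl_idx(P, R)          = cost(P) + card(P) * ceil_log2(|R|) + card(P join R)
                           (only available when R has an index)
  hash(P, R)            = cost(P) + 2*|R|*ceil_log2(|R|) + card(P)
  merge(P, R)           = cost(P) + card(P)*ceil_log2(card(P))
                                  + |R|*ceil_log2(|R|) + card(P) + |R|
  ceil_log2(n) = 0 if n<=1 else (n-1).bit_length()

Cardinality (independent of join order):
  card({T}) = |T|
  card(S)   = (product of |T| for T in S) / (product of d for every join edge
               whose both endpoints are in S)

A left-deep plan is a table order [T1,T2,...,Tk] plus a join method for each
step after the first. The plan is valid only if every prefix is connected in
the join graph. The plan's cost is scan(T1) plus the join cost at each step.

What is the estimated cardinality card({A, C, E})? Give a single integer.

Tables in S: A(200), C(150), E(250)
Edges inside S: A-E(d=10), E-C(d=10)
numerator = 200 * 150 * 250 = 7500000
denominator = 10 * 10 = 100
card(S) = 7500000 / 100 = 75000

75000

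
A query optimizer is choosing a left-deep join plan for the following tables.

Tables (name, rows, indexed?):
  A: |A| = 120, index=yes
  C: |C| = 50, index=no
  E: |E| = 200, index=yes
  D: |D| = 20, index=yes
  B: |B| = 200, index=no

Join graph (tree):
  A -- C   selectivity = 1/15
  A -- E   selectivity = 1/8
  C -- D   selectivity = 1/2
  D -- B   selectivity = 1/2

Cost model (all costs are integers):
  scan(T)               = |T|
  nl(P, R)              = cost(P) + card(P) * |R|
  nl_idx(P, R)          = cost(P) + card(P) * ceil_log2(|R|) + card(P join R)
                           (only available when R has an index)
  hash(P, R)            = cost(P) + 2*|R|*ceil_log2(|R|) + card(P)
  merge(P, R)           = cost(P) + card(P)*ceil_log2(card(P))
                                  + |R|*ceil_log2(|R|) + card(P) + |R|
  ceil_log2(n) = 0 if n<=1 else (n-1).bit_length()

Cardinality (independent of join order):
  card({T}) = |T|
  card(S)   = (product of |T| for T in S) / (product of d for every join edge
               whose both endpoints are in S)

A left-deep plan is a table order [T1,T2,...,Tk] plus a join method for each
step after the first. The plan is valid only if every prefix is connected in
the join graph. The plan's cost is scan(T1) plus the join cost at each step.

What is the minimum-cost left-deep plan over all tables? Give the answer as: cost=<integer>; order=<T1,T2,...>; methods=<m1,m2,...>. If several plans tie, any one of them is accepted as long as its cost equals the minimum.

Selinger DP (subsets sized 1..n):
  {A}: scan cost=120, card=120
  {C}: scan cost=50, card=50
  {E}: scan cost=200, card=200
  {D}: scan cost=20, card=20
  {B}: scan cost=200, card=200
  {AC}: card=400; try (A,nl_idx)→800, (C,hash)→840, (A,merge)→1360, (C,merge)→1430, (A,hash)→1780, (A,nl)→6050 …(+1); best=800 via (A,nl_idx)
  {AE}: card=3000; try (A,hash)→2080, (E,merge)→2880, (A,merge)→2960, (E,hash)→3440, (E,nl_idx)→4080, (A,nl_idx)→4600 …(+2); best=2080 via (A,hash)
  {CD}: card=500; try (D,hash)→300, (C,merge)→490, (D,merge)→520, (C,hash)→640, (D,nl_idx)→800, (C,nl)→1020 …(+1); best=300 via (D,hash)
  {BD}: card=2000; try (D,hash)→600, (B,merge)→1940, (D,merge)→2120, (D,nl_idx)→3200, (B,hash)→3240, (B,nl)→4020 …(+1); best=600 via (D,hash)
  {ACE}: card=10000; try (E,hash)→4400, (C,hash)→5680, (E,merge)→6600, (E,nl_idx)→14000, (C,merge)→41430, (E,nl)→80800 …(+1); best=4400 via (E,hash)
  {ACD}: card=4000; try (D,hash)→1400, (A,hash)→2480, (D,merge)→4920, (A,merge)→6260, (D,nl_idx)→6800, (A,nl_idx)→7800 …(+2); best=1400 via (D,hash)
  {BCD}: card=50000; try (C,hash)→3200, (B,hash)→4000, (B,merge)→7100, (C,merge)→24950, (B,nl)→100300, (C,nl)→100600; best=3200 via (C,hash)
  {ACDE}: card=100000; try (E,hash)→8600, (D,hash)→14600, (E,merge)→55200, (E,nl_idx)→133400, (D,nl_idx)→154400, (D,merge)→154520 …(+2); best=8600 via (E,hash)
  {ABCD}: card=400000; try (B,hash)→8600, (A,hash)→54880, (B,merge)→55200, (A,nl_idx)→753200, (B,nl)→801400, (A,merge)→854160 …(+1); best=8600 via (B,hash)
  {ABCDE}: card=10000000; try (B,hash)→111800, (E,hash)→411800, (B,merge)→1810400, (E,merge)→8010400, (E,nl_idx)→13208600, (B,nl)→20008600 …(+1); best=111800 via (B,hash)

cost=111800; order=C,A,D,E,B; methods=nl_idx,hash,hash,hash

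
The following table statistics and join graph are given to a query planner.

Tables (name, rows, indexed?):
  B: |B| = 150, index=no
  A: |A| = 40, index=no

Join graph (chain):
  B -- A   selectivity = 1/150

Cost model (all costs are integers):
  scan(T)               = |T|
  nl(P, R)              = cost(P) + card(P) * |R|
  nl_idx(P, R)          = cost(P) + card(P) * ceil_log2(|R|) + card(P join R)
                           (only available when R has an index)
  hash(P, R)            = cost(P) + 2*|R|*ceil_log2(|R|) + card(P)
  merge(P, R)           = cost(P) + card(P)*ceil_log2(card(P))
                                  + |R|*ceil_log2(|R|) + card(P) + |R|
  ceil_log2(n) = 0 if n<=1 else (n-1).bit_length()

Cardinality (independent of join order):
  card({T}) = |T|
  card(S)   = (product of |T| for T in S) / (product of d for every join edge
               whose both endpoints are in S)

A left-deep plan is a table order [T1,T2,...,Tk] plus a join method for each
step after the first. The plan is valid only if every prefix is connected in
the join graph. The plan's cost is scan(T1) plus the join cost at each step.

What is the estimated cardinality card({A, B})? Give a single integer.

Tables in S: A(40), B(150)
Edges inside S: B-A(d=150)
numerator = 40 * 150 = 6000
denominator = 150 = 150
card(S) = 6000 / 150 = 40

40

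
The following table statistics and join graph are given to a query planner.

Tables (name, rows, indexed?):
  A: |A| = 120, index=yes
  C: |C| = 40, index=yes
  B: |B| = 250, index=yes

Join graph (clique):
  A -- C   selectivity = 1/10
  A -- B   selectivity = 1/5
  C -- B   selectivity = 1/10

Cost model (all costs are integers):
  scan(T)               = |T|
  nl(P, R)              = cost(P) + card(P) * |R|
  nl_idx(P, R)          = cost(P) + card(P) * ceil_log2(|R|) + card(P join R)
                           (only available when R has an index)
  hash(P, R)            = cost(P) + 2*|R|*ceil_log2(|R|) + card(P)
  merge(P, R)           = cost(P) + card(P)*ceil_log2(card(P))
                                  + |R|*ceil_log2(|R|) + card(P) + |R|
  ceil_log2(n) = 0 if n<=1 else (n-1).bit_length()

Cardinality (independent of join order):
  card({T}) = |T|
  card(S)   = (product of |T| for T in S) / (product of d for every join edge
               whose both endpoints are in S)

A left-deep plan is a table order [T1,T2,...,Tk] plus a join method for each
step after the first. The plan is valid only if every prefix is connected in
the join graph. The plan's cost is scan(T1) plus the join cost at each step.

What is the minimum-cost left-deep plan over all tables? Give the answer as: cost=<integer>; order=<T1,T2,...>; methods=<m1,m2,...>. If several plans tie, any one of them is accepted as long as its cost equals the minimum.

Selinger DP (subsets sized 1..n):
  {A}: scan cost=120, card=120
  {C}: scan cost=40, card=40
  {B}: scan cost=250, card=250
  {AC}: card=480; try (C,hash)→720, (A,nl_idx)→800, (A,merge)→1280, (C,nl_idx)→1320, (C,merge)→1360, (A,hash)→1760 …(+2); best=720 via (C,hash)
  {AB}: card=6000; try (A,hash)→2180, (B,merge)→3330, (A,merge)→3460, (B,hash)→4240, (B,nl_idx)→7080, (A,nl_idx)→8000 …(+2); best=2180 via (A,hash)
  {BC}: card=1000; try (C,hash)→980, (B,nl_idx)→1360, (B,merge)→2570, (C,nl_idx)→2750, (C,merge)→2780, (B,hash)→4080 …(+2); best=980 via (C,hash)
  {ABC}: card=2400; try (A,hash)→3660, (B,hash)→5200, (B,nl_idx)→6960, (B,merge)→7770, (C,hash)→8660, (A,nl_idx)→10380 …(+6); best=3660 via (A,hash)

cost=3660; order=B,C,A; methods=hash,hash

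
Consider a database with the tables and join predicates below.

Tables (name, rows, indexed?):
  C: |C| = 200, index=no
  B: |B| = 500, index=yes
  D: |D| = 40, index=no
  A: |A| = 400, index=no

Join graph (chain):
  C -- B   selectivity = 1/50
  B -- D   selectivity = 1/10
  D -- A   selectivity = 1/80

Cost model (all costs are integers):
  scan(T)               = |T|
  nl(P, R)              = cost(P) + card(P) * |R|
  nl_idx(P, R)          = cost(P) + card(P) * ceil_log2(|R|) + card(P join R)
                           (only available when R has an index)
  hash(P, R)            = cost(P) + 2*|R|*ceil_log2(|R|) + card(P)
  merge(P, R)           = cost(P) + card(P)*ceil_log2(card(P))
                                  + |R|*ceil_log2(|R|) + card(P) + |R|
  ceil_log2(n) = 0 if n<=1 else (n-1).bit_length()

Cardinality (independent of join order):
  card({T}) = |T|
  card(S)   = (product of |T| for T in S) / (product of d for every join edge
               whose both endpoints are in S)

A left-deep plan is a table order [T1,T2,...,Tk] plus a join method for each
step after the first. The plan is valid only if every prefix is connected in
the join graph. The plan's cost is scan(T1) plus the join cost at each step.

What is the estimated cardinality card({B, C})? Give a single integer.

Tables in S: B(500), C(200)
Edges inside S: C-B(d=50)
numerator = 500 * 200 = 100000
denominator = 50 = 50
card(S) = 100000 / 50 = 2000

2000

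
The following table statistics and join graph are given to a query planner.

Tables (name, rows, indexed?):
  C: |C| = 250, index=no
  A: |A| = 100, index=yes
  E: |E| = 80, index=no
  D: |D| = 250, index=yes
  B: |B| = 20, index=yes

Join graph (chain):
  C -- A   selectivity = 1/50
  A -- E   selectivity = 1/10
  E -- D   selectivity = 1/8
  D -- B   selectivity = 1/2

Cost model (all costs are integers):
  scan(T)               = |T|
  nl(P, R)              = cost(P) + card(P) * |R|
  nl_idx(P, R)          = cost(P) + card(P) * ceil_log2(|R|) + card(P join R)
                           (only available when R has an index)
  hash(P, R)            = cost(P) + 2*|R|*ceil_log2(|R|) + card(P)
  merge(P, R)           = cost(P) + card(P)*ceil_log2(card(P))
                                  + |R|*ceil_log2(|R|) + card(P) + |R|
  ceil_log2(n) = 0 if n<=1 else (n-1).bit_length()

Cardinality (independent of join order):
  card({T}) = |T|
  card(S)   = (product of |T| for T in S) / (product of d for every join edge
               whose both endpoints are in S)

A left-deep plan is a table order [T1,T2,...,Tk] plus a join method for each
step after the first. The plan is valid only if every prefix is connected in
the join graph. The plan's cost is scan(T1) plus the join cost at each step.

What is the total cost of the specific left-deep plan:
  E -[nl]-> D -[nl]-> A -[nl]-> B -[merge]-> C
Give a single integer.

5522330

step 1: scan E: cost=80, card=80
step 2: join D via nl
    card(P join D) = 80*250/(8) = 2500
    cost = 80 + 80*250 = 20080
step 3: join A via nl
    card(P join A) = 2500*100/(10) = 25000
    cost = 20080 + 2500*100 = 270080
step 4: join B via nl
    card(P join B) = 25000*20/(2) = 250000
    cost = 270080 + 25000*20 = 770080
step 5: join C via merge
    card(P join C) = 250000*250/(50) = 1250000
    cost = 770080 + 250000*18 + 250*8 + 250000 + 250 = 5522330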